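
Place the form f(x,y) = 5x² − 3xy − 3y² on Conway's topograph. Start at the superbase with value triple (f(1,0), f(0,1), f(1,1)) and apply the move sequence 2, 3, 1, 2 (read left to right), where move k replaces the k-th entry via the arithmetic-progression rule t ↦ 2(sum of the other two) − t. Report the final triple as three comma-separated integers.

start (5,-3,-1) = (f(1,0),f(0,1),f(1,1))
replace slot 2: 2·(5+(-1)) − (-3) = 11 → (5,11,-1)
replace slot 3: 2·(5+11) − (-1) = 33 → (5,11,33)
replace slot 1: 2·(11+33) − 5 = 83 → (83,11,33)
replace slot 2: 2·(83+33) − 11 = 221 → (83,221,33)

83,221,33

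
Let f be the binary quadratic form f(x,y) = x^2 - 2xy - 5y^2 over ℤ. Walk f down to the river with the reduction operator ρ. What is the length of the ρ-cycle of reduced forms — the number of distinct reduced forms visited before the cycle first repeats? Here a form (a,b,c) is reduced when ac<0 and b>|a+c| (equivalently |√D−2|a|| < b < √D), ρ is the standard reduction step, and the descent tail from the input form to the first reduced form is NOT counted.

D = 24, ⌊√D⌋ = 4
descent: ρ → (-5,2,1)
descent: ρ → (1,4,-2)  [lands on river]
river: ρ → (-2,4,1)
ρ-cycle length = 2 (tail of 2 descent steps not counted)

2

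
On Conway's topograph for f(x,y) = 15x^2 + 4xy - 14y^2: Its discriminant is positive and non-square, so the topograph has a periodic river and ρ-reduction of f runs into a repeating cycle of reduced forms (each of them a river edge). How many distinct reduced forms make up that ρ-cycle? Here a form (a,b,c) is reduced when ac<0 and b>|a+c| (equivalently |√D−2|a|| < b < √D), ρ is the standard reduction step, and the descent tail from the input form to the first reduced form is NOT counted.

D = 856, ⌊√D⌋ = 29
river: ρ → (-14,24,5)
river: ρ → (5,26,-9)
river: ρ → (-9,28,2)
river: ρ → (2,28,-9)
river: ρ → (-9,26,5)
river: ρ → (5,24,-14)
river: ρ → (-14,4,15)
river: ρ → (15,26,-3)
river: ρ → (-3,28,6)
river: ρ → (6,20,-19)
river: ρ → (-19,18,7)
river: ρ → (7,24,-10)
river: ρ → (-10,16,15)
river: ρ → (15,14,-11)
river: ρ → (-11,8,18)
river: ρ → (18,28,-1)
river: ρ → (-1,28,18)
river: ρ → (18,8,-11)
river: ρ → (-11,14,15)
river: ρ → (15,16,-10)
river: ρ → (-10,24,7)
river: ρ → (7,18,-19)
river: ρ → (-19,20,6)
river: ρ → (6,28,-3)
river: ρ → (-3,26,15)
river: ρ → (15,4,-14)
ρ-cycle length = 26 (tail of 0 descent steps not counted)

26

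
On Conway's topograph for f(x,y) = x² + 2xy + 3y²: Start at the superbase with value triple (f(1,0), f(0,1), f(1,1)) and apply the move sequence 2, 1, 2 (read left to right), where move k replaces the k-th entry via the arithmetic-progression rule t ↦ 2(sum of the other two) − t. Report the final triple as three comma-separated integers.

start (1,3,6) = (f(1,0),f(0,1),f(1,1))
replace slot 2: 2·(1+6) − 3 = 11 → (1,11,6)
replace slot 1: 2·(11+6) − 1 = 33 → (33,11,6)
replace slot 2: 2·(33+6) − 11 = 67 → (33,67,6)

33,67,6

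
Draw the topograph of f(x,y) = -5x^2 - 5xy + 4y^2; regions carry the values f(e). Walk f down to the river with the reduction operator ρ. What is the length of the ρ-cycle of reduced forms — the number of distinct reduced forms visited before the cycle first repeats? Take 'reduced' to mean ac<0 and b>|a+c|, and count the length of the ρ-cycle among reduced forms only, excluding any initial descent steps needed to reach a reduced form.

D = 105, ⌊√D⌋ = 10
descent: ρ → (4,5,-5)  [lands on river]
river: ρ → (-5,5,4)
river: ρ → (4,3,-6)
river: ρ → (-6,9,1)
river: ρ → (1,9,-6)
river: ρ → (-6,3,4)
ρ-cycle length = 6 (tail of 1 descent step not counted)

6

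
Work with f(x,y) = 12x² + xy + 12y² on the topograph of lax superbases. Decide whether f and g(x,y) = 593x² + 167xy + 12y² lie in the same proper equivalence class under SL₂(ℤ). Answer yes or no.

D₁ = -575, D₂ = -575
f: reduced (well bottom): (12,1,12) with a≤c, −a<b≤a
g: flip: (593,167,12)→(12,-167,593)
g: translate: b→1 (≡-167 mod 24), so (12,-167,593)→(12,1,12)
g: reduced (well bottom): (12,1,12) with a≤c, −a<b≤a
reduced forms (12, 1, 12) vs (12, 1, 12) ⇒ equivalent

yes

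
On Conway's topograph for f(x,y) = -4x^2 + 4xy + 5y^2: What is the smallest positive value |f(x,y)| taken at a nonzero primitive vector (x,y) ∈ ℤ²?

river: ρ → (5,6,-3)
river: ρ → (-3,6,5)
river: ρ → (5,4,-4)
river: ρ → (-4,4,5)
closes: descent 0, river 4
min |a| on river = 3

3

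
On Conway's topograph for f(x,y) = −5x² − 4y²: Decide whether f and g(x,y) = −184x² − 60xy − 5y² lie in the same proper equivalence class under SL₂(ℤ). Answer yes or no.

D₁ = -80, D₂ = -80
f is negative-definite; reduce −f:
−f: flip: (5,0,4)→(4,0,5)
−f: reduced (well bottom): (4,0,5) with a≤c, −a<b≤a
flip sign back: reduced form of f is (-4,0,-5)
g is negative-definite; reduce −g:
−g: flip: (184,60,5)→(5,-60,184)
−g: translate: b→0 (≡-60 mod 10), so (5,-60,184)→(5,0,4)
−g: flip: (5,0,4)→(4,0,5)
−g: reduced (well bottom): (4,0,5) with a≤c, −a<b≤a
flip sign back: reduced form of g is (-4,0,-5)
reduced forms (-4, 0, -5) vs (-4, 0, -5) ⇒ equivalent

yes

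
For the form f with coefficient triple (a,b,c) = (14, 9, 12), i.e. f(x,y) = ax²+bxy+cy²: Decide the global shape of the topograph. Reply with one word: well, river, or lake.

D = b²−4ac = 9² − 4·14·12 = -591
D < 0 ⇒ definite ⇒ every region one sign ⇒ single well

well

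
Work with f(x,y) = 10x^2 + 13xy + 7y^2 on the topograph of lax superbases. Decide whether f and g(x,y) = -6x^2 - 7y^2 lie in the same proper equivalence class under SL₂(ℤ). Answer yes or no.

D₁ = -111, D₂ = -168
discriminants differ ⇒ not SL₂(ℤ)-equivalent

no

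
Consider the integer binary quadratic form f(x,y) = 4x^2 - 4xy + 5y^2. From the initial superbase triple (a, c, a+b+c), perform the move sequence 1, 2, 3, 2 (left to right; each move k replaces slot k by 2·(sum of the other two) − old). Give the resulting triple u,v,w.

start (4,5,5) = (f(1,0),f(0,1),f(1,1))
replace slot 1: 2·(5+5) − 4 = 16 → (16,5,5)
replace slot 2: 2·(16+5) − 5 = 37 → (16,37,5)
replace slot 3: 2·(16+37) − 5 = 101 → (16,37,101)
replace slot 2: 2·(16+101) − 37 = 197 → (16,197,101)

16,197,101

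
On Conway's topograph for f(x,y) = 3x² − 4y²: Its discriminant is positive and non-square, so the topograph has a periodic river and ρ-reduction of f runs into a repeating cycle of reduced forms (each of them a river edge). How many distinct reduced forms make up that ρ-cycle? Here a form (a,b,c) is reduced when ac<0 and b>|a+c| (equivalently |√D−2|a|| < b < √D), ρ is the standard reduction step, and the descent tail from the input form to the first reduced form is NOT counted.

D = 48, ⌊√D⌋ = 6
descent: ρ → (-4,0,3)
descent: ρ → (3,6,-1)  [lands on river]
river: ρ → (-1,6,3)
ρ-cycle length = 2 (tail of 2 descent steps not counted)

2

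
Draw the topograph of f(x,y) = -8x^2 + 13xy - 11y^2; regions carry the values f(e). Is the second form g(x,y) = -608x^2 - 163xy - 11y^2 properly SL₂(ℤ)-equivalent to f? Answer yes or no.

D₁ = -183, D₂ = -183
f is negative-definite; reduce −f:
−f: translate: b→3 (≡-13 mod 16), so (8,-13,11)→(8,3,6)
−f: flip: (8,3,6)→(6,-3,8)
−f: reduced (well bottom): (6,-3,8) with a≤c, −a<b≤a
flip sign back: reduced form of f is (-6,3,-8)
g is negative-definite; reduce −g:
−g: flip: (608,163,11)→(11,-163,608)
−g: translate: b→-9 (≡-163 mod 22), so (11,-163,608)→(11,-9,6)
−g: flip: (11,-9,6)→(6,9,11)
−g: translate: b→-3 (≡9 mod 12), so (6,9,11)→(6,-3,8)
−g: reduced (well bottom): (6,-3,8) with a≤c, −a<b≤a
flip sign back: reduced form of g is (-6,3,-8)
reduced forms (-6, 3, -8) vs (-6, 3, -8) ⇒ equivalent

yes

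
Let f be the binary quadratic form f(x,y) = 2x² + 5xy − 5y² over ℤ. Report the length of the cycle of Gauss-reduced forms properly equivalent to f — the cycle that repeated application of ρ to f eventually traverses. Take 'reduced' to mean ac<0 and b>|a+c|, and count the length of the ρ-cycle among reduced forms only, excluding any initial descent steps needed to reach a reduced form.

D = 65, ⌊√D⌋ = 8
river: ρ → (-5,5,2)
river: ρ → (2,7,-2)
river: ρ → (-2,5,5)
river: ρ → (5,5,-2)
river: ρ → (-2,7,2)
river: ρ → (2,5,-5)
ρ-cycle length = 6 (tail of 0 descent steps not counted)

6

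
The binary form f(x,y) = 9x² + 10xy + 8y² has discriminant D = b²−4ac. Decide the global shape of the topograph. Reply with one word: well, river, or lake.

D = b²−4ac = 10² − 4·9·8 = -188
D < 0 ⇒ definite ⇒ every region one sign ⇒ single well

well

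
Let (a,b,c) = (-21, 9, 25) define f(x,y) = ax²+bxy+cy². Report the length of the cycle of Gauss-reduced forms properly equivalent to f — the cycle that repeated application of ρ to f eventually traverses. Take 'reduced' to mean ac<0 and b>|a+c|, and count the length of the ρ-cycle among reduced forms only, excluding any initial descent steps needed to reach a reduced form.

D = 2181, ⌊√D⌋ = 46
river: ρ → (25,41,-5)
river: ρ → (-5,39,33)
river: ρ → (33,27,-11)
river: ρ → (-11,39,15)
river: ρ → (15,21,-29)
river: ρ → (-29,37,7)
river: ρ → (7,33,-39)
river: ρ → (-39,45,1)
river: ρ → (1,45,-39)
river: ρ → (-39,33,7)
river: ρ → (7,37,-29)
river: ρ → (-29,21,15)
river: ρ → (15,39,-11)
river: ρ → (-11,27,33)
river: ρ → (33,39,-5)
river: ρ → (-5,41,25)
river: ρ → (25,9,-21)
river: ρ → (-21,33,13)
river: ρ → (13,45,-3)
river: ρ → (-3,45,13)
river: ρ → (13,33,-21)
river: ρ → (-21,9,25)
ρ-cycle length = 22 (tail of 0 descent steps not counted)

22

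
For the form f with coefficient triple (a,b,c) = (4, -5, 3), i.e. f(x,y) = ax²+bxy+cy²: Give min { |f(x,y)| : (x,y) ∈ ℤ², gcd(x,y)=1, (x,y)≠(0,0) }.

translate: b→3 (≡-5 mod 8), so (4,-5,3)→(4,3,2)
flip: (4,3,2)→(2,-3,4)
translate: b→1 (≡-3 mod 4), so (2,-3,4)→(2,1,3)
reduced (well bottom): (2,1,3) with a≤c, −a<b≤a
well minimum = a = 2

2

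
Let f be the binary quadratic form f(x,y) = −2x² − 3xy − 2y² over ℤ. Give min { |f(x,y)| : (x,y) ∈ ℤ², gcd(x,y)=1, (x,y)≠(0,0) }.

translate: b→-1 (≡3 mod 4), so (2,3,2)→(2,-1,1)
flip: (2,-1,1)→(1,1,2)
reduced (well bottom): (1,1,2) with a≤c, −a<b≤a
well minimum |f| = |-1| = 1 (negative-definite)

1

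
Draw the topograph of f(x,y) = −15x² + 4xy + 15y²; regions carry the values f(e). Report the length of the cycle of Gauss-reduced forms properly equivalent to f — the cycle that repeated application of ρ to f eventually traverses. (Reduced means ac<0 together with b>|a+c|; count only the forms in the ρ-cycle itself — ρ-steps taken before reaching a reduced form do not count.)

D = 916, ⌊√D⌋ = 30
river: ρ → (15,26,-4)
river: ρ → (-4,30,1)
river: ρ → (1,30,-4)
river: ρ → (-4,26,15)
river: ρ → (15,4,-15)
river: ρ → (-15,26,4)
river: ρ → (4,30,-1)
river: ρ → (-1,30,4)
river: ρ → (4,26,-15)
river: ρ → (-15,4,15)
ρ-cycle length = 10 (tail of 0 descent steps not counted)

10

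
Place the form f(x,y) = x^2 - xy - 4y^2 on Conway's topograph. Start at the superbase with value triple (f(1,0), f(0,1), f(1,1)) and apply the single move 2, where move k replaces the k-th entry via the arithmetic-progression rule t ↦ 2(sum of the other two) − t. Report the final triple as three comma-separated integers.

start (1,-4,-4) = (f(1,0),f(0,1),f(1,1))
replace slot 2: 2·(1+(-4)) − (-4) = -2 → (1,-2,-4)

1,-2,-4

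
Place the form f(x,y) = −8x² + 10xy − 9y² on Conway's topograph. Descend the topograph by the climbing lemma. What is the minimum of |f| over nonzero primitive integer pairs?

translate: b→6 (≡-10 mod 16), so (8,-10,9)→(8,6,7)
flip: (8,6,7)→(7,-6,8)
reduced (well bottom): (7,-6,8) with a≤c, −a<b≤a
well minimum |f| = |-7| = 7 (negative-definite)

7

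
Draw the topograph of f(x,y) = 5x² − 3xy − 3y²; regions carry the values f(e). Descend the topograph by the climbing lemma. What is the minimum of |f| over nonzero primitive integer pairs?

descent: ρ → (-3,3,5)  [lands on river]
river: ρ → (5,7,-1)
river: ρ → (-1,7,5)
river: ρ → (5,3,-3)
closes: descent 1, river 4
min |a| on river = 1

1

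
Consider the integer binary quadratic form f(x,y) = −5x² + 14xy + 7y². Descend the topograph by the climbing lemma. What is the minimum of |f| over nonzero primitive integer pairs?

river: ρ → (7,14,-5)
river: ρ → (-5,16,4)
river: ρ → (4,16,-5)
river: ρ → (-5,14,7)
closes: descent 0, river 4
min |a| on river = 4

4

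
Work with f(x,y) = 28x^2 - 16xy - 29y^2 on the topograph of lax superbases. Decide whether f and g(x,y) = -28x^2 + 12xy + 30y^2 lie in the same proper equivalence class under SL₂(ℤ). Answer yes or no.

D₁ = 3504, D₂ = 3504
river cycle of f (length 10): (-29, 16, 28), (28, 40, -17), (-17, 28, 40), (40, 52, -5), (-5, 58, 7), (7, 54, -21), (-21, 30, 31), (31, 32, -20), (-20, 48, 15), (15, 42, -29)
river cycle of g (length 6): (30, 48, -10), (-10, 52, 20), (20, 28, -34), (-34, 40, 14), (14, 44, -28), (-28, 12, 30)
cycles differ ⇒ inequivalent

no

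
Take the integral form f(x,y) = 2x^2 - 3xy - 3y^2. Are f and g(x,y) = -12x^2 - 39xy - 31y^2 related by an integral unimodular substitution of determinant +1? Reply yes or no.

D₁ = 33, D₂ = 33
river cycle of f (length 4): (-3, 3, 2), (2, 5, -1), (-1, 5, 2), (2, 3, -3)
river cycle of g (length 4): (2, 5, -1), (-1, 5, 2), (2, 3, -3), (-3, 3, 2)
cycles coincide ⇒ equivalent

yes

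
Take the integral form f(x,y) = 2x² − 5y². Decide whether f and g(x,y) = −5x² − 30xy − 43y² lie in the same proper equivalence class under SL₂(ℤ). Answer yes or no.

D₁ = 40, D₂ = 40
river cycle of f (length 6): (2, 4, -3), (-3, 2, 3), (3, 4, -2), (-2, 4, 3), (3, 2, -3), (-3, 4, 2)
river cycle of g (length 6): (2, 4, -3), (-3, 2, 3), (3, 4, -2), (-2, 4, 3), (3, 2, -3), (-3, 4, 2)
cycles coincide ⇒ equivalent

yes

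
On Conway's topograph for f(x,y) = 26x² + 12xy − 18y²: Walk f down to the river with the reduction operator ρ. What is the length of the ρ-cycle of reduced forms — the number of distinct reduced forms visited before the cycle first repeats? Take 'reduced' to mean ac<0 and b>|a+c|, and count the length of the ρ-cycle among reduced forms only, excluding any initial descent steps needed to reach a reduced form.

D = 2016, ⌊√D⌋ = 44
river: ρ → (-18,24,20)
river: ρ → (20,16,-22)
river: ρ → (-22,28,14)
river: ρ → (14,28,-22)
river: ρ → (-22,16,20)
river: ρ → (20,24,-18)
river: ρ → (-18,12,26)
river: ρ → (26,40,-4)
river: ρ → (-4,40,26)
river: ρ → (26,12,-18)
ρ-cycle length = 10 (tail of 0 descent steps not counted)

10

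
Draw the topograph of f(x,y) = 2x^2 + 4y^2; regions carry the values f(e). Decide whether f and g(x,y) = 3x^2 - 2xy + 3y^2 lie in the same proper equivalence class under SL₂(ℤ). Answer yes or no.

D₁ = -32, D₂ = -32
f: reduced (well bottom): (2,0,4) with a≤c, −a<b≤a
g: flip: (3,-2,3)→(3,2,3)
g: reduced (well bottom): (3,2,3) with a≤c, −a<b≤a
reduced forms (2, 0, 4) vs (3, 2, 3) ⇒ inequivalent

no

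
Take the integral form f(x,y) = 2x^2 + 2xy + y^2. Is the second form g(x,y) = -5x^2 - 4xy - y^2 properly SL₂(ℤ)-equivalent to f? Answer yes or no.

D₁ = -4, D₂ = -4
f: flip: (2,2,1)→(1,-2,2)
f: translate: b→0 (≡-2 mod 2), so (1,-2,2)→(1,0,1)
f: reduced (well bottom): (1,0,1) with a≤c, −a<b≤a
g is negative-definite; reduce −g:
−g: flip: (5,4,1)→(1,-4,5)
−g: translate: b→0 (≡-4 mod 2), so (1,-4,5)→(1,0,1)
−g: reduced (well bottom): (1,0,1) with a≤c, −a<b≤a
flip sign back: reduced form of g is (-1,0,-1)
reduced forms (1, 0, 1) vs (-1, 0, -1) ⇒ inequivalent

no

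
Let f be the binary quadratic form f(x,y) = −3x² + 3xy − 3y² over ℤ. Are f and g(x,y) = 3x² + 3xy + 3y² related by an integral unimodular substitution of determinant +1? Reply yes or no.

D₁ = -27, D₂ = -27
f is negative-definite; reduce −f:
−f: translate: b→3 (≡-3 mod 6), so (3,-3,3)→(3,3,3)
−f: reduced (well bottom): (3,3,3) with a≤c, −a<b≤a
flip sign back: reduced form of f is (-3,-3,-3)
g: reduced (well bottom): (3,3,3) with a≤c, −a<b≤a
reduced forms (-3, -3, -3) vs (3, 3, 3) ⇒ inequivalent

no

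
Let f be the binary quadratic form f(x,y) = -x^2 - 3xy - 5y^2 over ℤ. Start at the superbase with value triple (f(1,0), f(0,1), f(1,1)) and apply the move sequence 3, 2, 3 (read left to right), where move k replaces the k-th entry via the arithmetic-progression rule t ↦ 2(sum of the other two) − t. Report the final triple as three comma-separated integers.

start (-1,-5,-9) = (f(1,0),f(0,1),f(1,1))
replace slot 3: 2·((-1)+(-5)) − (-9) = -3 → (-1,-5,-3)
replace slot 2: 2·((-1)+(-3)) − (-5) = -3 → (-1,-3,-3)
replace slot 3: 2·((-1)+(-3)) − (-3) = -5 → (-1,-3,-5)

-1,-3,-5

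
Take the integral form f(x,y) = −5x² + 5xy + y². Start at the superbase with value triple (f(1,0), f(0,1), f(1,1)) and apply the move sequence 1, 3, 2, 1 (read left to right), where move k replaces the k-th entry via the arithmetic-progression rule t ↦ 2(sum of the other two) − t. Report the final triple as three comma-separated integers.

start (-5,1,1) = (f(1,0),f(0,1),f(1,1))
replace slot 1: 2·(1+1) − (-5) = 9 → (9,1,1)
replace slot 3: 2·(9+1) − 1 = 19 → (9,1,19)
replace slot 2: 2·(9+19) − 1 = 55 → (9,55,19)
replace slot 1: 2·(55+19) − 9 = 139 → (139,55,19)

139,55,19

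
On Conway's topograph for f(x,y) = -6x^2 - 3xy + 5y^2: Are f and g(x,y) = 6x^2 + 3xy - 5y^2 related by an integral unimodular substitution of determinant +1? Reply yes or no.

D₁ = 129, D₂ = 129
river cycle of f (length 10): (5, 3, -6), (-6, 9, 2), (2, 11, -1), (-1, 11, 2), (2, 9, -6), (-6, 3, 5), (5, 7, -4), (-4, 9, 3), (3, 9, -4), (-4, 7, 5)
river cycle of g (length 10): (-5, 7, 4), (4, 9, -3), (-3, 9, 4), (4, 7, -5), (-5, 3, 6), (6, 9, -2), (-2, 11, 1), (1, 11, -2), (-2, 9, 6), (6, 3, -5)
cycles differ ⇒ inequivalent

no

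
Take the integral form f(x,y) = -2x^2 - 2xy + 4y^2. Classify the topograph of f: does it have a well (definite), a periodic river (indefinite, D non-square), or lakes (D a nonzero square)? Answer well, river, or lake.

D = b²−4ac = (-2)² − 4·(-2)·4 = 36
D = 6² is a perfect square ⇒ form factors over ℤ ⇒ lakes

lake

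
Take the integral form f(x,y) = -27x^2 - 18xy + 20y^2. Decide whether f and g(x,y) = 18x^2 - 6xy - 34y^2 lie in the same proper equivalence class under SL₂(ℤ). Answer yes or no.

D₁ = 2484, D₂ = 2484
river cycle of f (length 10): (20, 18, -27), (-27, 36, 11), (11, 30, -36), (-36, 42, 5), (5, 48, -9), (-9, 42, 20), (20, 38, -13), (-13, 40, 17), (17, 28, -25), (-25, 22, 20)
river cycle of g (length 4): (18, 30, -22), (-22, 14, 26), (26, 38, -10), (-10, 42, 18)
cycles differ ⇒ inequivalent

no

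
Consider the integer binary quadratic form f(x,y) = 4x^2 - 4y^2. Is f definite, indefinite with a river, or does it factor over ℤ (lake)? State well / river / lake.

D = b²−4ac = 0² − 4·4·(-4) = 64
D = 8² is a perfect square ⇒ form factors over ℤ ⇒ lakes

lake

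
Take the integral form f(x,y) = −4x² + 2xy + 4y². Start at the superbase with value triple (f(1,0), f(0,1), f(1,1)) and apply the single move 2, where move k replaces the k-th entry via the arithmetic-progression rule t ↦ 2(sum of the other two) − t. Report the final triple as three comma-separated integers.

start (-4,4,2) = (f(1,0),f(0,1),f(1,1))
replace slot 2: 2·((-4)+2) − 4 = -8 → (-4,-8,2)

-4,-8,2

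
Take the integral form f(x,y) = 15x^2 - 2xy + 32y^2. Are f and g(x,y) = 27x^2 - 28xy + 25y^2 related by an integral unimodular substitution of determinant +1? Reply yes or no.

D₁ = -1916, D₂ = -1916
f: reduced (well bottom): (15,-2,32) with a≤c, −a<b≤a
g: translate: b→26 (≡-28 mod 54), so (27,-28,25)→(27,26,24)
g: flip: (27,26,24)→(24,-26,27)
g: translate: b→22 (≡-26 mod 48), so (24,-26,27)→(24,22,25)
g: reduced (well bottom): (24,22,25) with a≤c, −a<b≤a
reduced forms (15, -2, 32) vs (24, 22, 25) ⇒ inequivalent

no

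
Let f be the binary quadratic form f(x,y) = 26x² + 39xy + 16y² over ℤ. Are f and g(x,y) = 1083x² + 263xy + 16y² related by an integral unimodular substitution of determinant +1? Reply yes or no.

D₁ = -143, D₂ = -143
f: translate: b→-13 (≡39 mod 52), so (26,39,16)→(26,-13,3)
f: flip: (26,-13,3)→(3,13,26)
f: translate: b→1 (≡13 mod 6), so (3,13,26)→(3,1,12)
f: reduced (well bottom): (3,1,12) with a≤c, −a<b≤a
g: flip: (1083,263,16)→(16,-263,1083)
g: translate: b→-7 (≡-263 mod 32), so (16,-263,1083)→(16,-7,3)
g: flip: (16,-7,3)→(3,7,16)
g: translate: b→1 (≡7 mod 6), so (3,7,16)→(3,1,12)
g: reduced (well bottom): (3,1,12) with a≤c, −a<b≤a
reduced forms (3, 1, 12) vs (3, 1, 12) ⇒ equivalent

yes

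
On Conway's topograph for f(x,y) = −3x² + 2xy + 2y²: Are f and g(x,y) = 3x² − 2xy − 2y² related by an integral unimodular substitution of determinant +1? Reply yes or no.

D₁ = 28, D₂ = 28
river cycle of f (length 4): (2, 2, -3), (-3, 4, 1), (1, 4, -3), (-3, 2, 2)
river cycle of g (length 4): (-2, 2, 3), (3, 4, -1), (-1, 4, 3), (3, 2, -2)
cycles differ ⇒ inequivalent

no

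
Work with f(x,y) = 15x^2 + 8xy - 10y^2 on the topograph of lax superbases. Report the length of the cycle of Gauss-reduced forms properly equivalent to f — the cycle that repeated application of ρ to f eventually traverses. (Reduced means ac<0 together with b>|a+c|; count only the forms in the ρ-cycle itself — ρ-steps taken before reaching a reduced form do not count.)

D = 664, ⌊√D⌋ = 25
river: ρ → (-10,12,13)
river: ρ → (13,14,-9)
river: ρ → (-9,22,5)
river: ρ → (5,18,-17)
river: ρ → (-17,16,6)
river: ρ → (6,20,-11)
river: ρ → (-11,24,2)
river: ρ → (2,24,-11)
river: ρ → (-11,20,6)
river: ρ → (6,16,-17)
river: ρ → (-17,18,5)
river: ρ → (5,22,-9)
river: ρ → (-9,14,13)
river: ρ → (13,12,-10)
river: ρ → (-10,8,15)
river: ρ → (15,22,-3)
river: ρ → (-3,20,22)
river: ρ → (22,24,-1)
river: ρ → (-1,24,22)
river: ρ → (22,20,-3)
river: ρ → (-3,22,15)
river: ρ → (15,8,-10)
ρ-cycle length = 22 (tail of 0 descent steps not counted)

22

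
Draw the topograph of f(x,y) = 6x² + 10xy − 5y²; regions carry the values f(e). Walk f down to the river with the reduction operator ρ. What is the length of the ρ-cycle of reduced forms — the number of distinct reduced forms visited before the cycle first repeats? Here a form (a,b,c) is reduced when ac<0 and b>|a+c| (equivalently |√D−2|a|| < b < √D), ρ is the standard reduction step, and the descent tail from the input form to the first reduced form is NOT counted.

D = 220, ⌊√D⌋ = 14
river: ρ → (-5,10,6)
river: ρ → (6,14,-1)
river: ρ → (-1,14,6)
river: ρ → (6,10,-5)
ρ-cycle length = 4 (tail of 0 descent steps not counted)

4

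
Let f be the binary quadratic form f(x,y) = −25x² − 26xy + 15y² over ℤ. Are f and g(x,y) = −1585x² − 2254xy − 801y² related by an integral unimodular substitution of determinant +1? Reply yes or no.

D₁ = 2176, D₂ = 2176
river cycle of f (length 10): (15, 26, -25), (-25, 24, 16), (16, 40, -9), (-9, 32, 32), (32, 32, -9), (-9, 40, 16), (16, 24, -25), (-25, 26, 15), (15, 34, -17), (-17, 34, 15)
river cycle of g (length 10): (-25, 24, 16), (16, 40, -9), (-9, 32, 32), (32, 32, -9), (-9, 40, 16), (16, 24, -25), (-25, 26, 15), (15, 34, -17), (-17, 34, 15), (15, 26, -25)
cycles coincide ⇒ equivalent

yes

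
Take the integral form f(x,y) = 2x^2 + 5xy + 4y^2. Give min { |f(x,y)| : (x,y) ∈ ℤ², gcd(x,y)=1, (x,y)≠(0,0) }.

translate: b→1 (≡5 mod 4), so (2,5,4)→(2,1,1)
flip: (2,1,1)→(1,-1,2)
translate: b→1 (≡-1 mod 2), so (1,-1,2)→(1,1,2)
reduced (well bottom): (1,1,2) with a≤c, −a<b≤a
well minimum = a = 1

1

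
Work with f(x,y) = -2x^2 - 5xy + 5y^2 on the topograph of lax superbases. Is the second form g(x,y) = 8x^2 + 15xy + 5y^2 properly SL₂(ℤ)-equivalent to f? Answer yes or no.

D₁ = 65, D₂ = 65
river cycle of f (length 6): (5, 5, -2), (-2, 7, 2), (2, 5, -5), (-5, 5, 2), (2, 7, -2), (-2, 5, 5)
river cycle of g (length 6): (5, 5, -2), (-2, 7, 2), (2, 5, -5), (-5, 5, 2), (2, 7, -2), (-2, 5, 5)
cycles coincide ⇒ equivalent

yes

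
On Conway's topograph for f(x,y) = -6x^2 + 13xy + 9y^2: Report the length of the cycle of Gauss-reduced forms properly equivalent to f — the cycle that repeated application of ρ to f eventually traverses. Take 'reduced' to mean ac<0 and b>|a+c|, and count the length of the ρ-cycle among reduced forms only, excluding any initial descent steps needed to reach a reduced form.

D = 385, ⌊√D⌋ = 19
river: ρ → (9,5,-10)
river: ρ → (-10,15,4)
river: ρ → (4,17,-6)
river: ρ → (-6,19,1)
river: ρ → (1,19,-6)
river: ρ → (-6,17,4)
river: ρ → (4,15,-10)
river: ρ → (-10,5,9)
river: ρ → (9,13,-6)
river: ρ → (-6,11,11)
river: ρ → (11,11,-6)
river: ρ → (-6,13,9)
ρ-cycle length = 12 (tail of 0 descent steps not counted)

12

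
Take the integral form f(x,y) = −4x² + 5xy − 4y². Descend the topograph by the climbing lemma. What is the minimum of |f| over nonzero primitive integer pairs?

translate: b→3 (≡-5 mod 8), so (4,-5,4)→(4,3,3)
flip: (4,3,3)→(3,-3,4)
translate: b→3 (≡-3 mod 6), so (3,-3,4)→(3,3,4)
reduced (well bottom): (3,3,4) with a≤c, −a<b≤a
well minimum |f| = |-3| = 3 (negative-definite)

3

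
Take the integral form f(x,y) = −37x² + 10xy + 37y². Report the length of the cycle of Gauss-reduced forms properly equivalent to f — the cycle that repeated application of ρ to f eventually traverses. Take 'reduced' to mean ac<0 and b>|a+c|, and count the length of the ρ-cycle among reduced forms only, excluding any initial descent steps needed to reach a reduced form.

D = 5576, ⌊√D⌋ = 74
river: ρ → (37,64,-10)
river: ρ → (-10,56,61)
river: ρ → (61,66,-5)
river: ρ → (-5,74,5)
river: ρ → (5,66,-61)
river: ρ → (-61,56,10)
river: ρ → (10,64,-37)
river: ρ → (-37,10,37)
ρ-cycle length = 8 (tail of 0 descent steps not counted)

8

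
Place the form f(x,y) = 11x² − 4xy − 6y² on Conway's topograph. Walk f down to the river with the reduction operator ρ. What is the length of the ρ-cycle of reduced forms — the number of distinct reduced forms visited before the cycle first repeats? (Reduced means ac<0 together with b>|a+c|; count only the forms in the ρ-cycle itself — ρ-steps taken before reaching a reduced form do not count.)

D = 280, ⌊√D⌋ = 16
descent: ρ → (-6,16,1)  [lands on river]
river: ρ → (1,16,-6)
river: ρ → (-6,8,9)
river: ρ → (9,10,-5)
river: ρ → (-5,10,9)
river: ρ → (9,8,-6)
ρ-cycle length = 6 (tail of 1 descent step not counted)

6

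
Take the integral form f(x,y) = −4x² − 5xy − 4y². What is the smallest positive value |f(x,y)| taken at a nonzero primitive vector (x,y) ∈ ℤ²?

translate: b→-3 (≡5 mod 8), so (4,5,4)→(4,-3,3)
flip: (4,-3,3)→(3,3,4)
reduced (well bottom): (3,3,4) with a≤c, −a<b≤a
well minimum |f| = |-3| = 3 (negative-definite)

3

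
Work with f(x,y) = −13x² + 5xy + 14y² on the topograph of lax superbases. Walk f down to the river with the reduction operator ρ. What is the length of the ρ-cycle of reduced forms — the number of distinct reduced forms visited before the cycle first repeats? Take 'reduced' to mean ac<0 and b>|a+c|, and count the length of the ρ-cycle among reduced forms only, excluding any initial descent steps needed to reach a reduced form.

D = 753, ⌊√D⌋ = 27
river: ρ → (14,23,-4)
river: ρ → (-4,25,8)
river: ρ → (8,23,-7)
river: ρ → (-7,19,14)
river: ρ → (14,9,-12)
river: ρ → (-12,15,11)
river: ρ → (11,7,-16)
river: ρ → (-16,25,2)
river: ρ → (2,27,-3)
river: ρ → (-3,27,2)
river: ρ → (2,25,-16)
river: ρ → (-16,7,11)
river: ρ → (11,15,-12)
river: ρ → (-12,9,14)
river: ρ → (14,19,-7)
river: ρ → (-7,23,8)
river: ρ → (8,25,-4)
river: ρ → (-4,23,14)
river: ρ → (14,5,-13)
river: ρ → (-13,21,6)
river: ρ → (6,27,-1)
river: ρ → (-1,27,6)
river: ρ → (6,21,-13)
river: ρ → (-13,5,14)
ρ-cycle length = 24 (tail of 0 descent steps not counted)

24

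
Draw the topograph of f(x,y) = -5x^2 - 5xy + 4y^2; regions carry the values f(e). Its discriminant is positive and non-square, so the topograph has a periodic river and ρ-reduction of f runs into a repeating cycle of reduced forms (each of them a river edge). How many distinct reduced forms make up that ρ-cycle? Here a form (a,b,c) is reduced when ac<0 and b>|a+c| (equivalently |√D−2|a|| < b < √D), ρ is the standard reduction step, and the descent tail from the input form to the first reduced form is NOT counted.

D = 105, ⌊√D⌋ = 10
descent: ρ → (4,5,-5)  [lands on river]
river: ρ → (-5,5,4)
river: ρ → (4,3,-6)
river: ρ → (-6,9,1)
river: ρ → (1,9,-6)
river: ρ → (-6,3,4)
ρ-cycle length = 6 (tail of 1 descent step not counted)

6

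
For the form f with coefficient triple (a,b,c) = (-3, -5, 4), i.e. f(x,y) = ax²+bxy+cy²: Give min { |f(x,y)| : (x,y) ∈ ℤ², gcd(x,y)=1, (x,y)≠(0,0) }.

descent: ρ → (4,5,-3)  [lands on river]
river: ρ → (-3,7,2)
river: ρ → (2,5,-6)
river: ρ → (-6,7,1)
river: ρ → (1,7,-6)
river: ρ → (-6,5,2)
river: ρ → (2,7,-3)
river: ρ → (-3,5,4)
river: ρ → (4,3,-4)
river: ρ → (-4,5,3)
river: ρ → (3,7,-2)
river: ρ → (-2,5,6)
river: ρ → (6,7,-1)
river: ρ → (-1,7,6)
river: ρ → (6,5,-2)
river: ρ → (-2,7,3)
river: ρ → (3,5,-4)
river: ρ → (-4,3,4)
closes: descent 1, river 18
min |a| on river = 1

1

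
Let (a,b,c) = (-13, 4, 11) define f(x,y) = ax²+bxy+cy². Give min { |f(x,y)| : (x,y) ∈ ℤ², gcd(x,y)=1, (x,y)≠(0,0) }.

river: ρ → (11,18,-6)
river: ρ → (-6,18,11)
river: ρ → (11,4,-13)
river: ρ → (-13,22,2)
river: ρ → (2,22,-13)
river: ρ → (-13,4,11)
closes: descent 0, river 6
min |a| on river = 2

2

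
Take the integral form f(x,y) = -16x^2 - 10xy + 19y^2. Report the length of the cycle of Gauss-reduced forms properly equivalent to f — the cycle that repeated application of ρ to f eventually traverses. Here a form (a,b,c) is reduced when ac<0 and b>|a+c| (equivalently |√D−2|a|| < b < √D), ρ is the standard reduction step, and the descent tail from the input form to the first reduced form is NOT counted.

D = 1316, ⌊√D⌋ = 36
descent: ρ → (19,10,-16)  [lands on river]
river: ρ → (-16,22,13)
river: ρ → (13,30,-8)
river: ρ → (-8,34,5)
river: ρ → (5,36,-1)
river: ρ → (-1,36,5)
river: ρ → (5,34,-8)
river: ρ → (-8,30,13)
river: ρ → (13,22,-16)
river: ρ → (-16,10,19)
river: ρ → (19,28,-7)
river: ρ → (-7,28,19)
ρ-cycle length = 12 (tail of 1 descent step not counted)

12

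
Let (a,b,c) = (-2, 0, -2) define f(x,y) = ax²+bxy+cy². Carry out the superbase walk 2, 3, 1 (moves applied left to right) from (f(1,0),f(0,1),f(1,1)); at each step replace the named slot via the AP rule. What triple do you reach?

start (-2,-2,-4) = (f(1,0),f(0,1),f(1,1))
replace slot 2: 2·((-2)+(-4)) − (-2) = -10 → (-2,-10,-4)
replace slot 3: 2·((-2)+(-10)) − (-4) = -20 → (-2,-10,-20)
replace slot 1: 2·((-10)+(-20)) − (-2) = -58 → (-58,-10,-20)

-58,-10,-20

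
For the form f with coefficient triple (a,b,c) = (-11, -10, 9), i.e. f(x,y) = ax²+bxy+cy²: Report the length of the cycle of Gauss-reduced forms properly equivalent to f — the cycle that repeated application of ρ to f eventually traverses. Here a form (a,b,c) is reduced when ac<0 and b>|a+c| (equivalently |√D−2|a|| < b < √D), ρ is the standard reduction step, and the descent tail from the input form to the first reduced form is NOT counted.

D = 496, ⌊√D⌋ = 22
descent: ρ → (9,10,-11)  [lands on river]
river: ρ → (-11,12,8)
river: ρ → (8,20,-3)
river: ρ → (-3,22,1)
river: ρ → (1,22,-3)
river: ρ → (-3,20,8)
river: ρ → (8,12,-11)
river: ρ → (-11,10,9)
river: ρ → (9,8,-12)
river: ρ → (-12,16,5)
river: ρ → (5,14,-15)
river: ρ → (-15,16,4)
river: ρ → (4,16,-15)
river: ρ → (-15,14,5)
river: ρ → (5,16,-12)
river: ρ → (-12,8,9)
ρ-cycle length = 16 (tail of 1 descent step not counted)

16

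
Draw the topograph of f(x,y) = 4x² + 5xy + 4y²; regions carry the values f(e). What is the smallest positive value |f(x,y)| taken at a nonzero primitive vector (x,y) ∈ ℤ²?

translate: b→-3 (≡5 mod 8), so (4,5,4)→(4,-3,3)
flip: (4,-3,3)→(3,3,4)
reduced (well bottom): (3,3,4) with a≤c, −a<b≤a
well minimum = a = 3

3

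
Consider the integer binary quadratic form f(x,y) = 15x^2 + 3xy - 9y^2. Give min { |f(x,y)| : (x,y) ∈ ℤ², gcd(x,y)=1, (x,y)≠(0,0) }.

descent: ρ → (-9,15,9)  [lands on river]
river: ρ → (9,21,-3)
river: ρ → (-3,21,9)
river: ρ → (9,15,-9)
river: ρ → (-9,21,3)
river: ρ → (3,21,-9)
closes: descent 1, river 6
min |a| on river = 3

3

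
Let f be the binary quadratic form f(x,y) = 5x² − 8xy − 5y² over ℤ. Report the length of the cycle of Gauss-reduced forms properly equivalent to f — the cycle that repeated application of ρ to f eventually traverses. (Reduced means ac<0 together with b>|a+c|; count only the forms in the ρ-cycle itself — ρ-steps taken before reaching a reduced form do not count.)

D = 164, ⌊√D⌋ = 12
descent: ρ → (-5,8,5)  [lands on river]
river: ρ → (5,12,-1)
river: ρ → (-1,12,5)
river: ρ → (5,8,-5)
river: ρ → (-5,12,1)
river: ρ → (1,12,-5)
ρ-cycle length = 6 (tail of 1 descent step not counted)

6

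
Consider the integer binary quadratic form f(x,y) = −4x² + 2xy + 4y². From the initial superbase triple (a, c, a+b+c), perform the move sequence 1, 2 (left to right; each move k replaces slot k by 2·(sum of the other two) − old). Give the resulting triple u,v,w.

start (-4,4,2) = (f(1,0),f(0,1),f(1,1))
replace slot 1: 2·(4+2) − (-4) = 16 → (16,4,2)
replace slot 2: 2·(16+2) − 4 = 32 → (16,32,2)

16,32,2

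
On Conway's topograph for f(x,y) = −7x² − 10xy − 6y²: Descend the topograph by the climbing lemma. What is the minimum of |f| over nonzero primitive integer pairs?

translate: b→-4 (≡10 mod 14), so (7,10,6)→(7,-4,3)
flip: (7,-4,3)→(3,4,7)
translate: b→-2 (≡4 mod 6), so (3,4,7)→(3,-2,6)
reduced (well bottom): (3,-2,6) with a≤c, −a<b≤a
well minimum |f| = |-3| = 3 (negative-definite)

3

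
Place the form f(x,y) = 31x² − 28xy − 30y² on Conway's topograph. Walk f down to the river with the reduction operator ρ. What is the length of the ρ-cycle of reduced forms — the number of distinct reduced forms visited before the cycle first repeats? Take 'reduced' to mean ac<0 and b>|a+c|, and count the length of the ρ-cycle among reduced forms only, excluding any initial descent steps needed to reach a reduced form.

D = 4504, ⌊√D⌋ = 67
descent: ρ → (-30,28,31)  [lands on river]
river: ρ → (31,34,-27)
river: ρ → (-27,20,38)
river: ρ → (38,56,-9)
river: ρ → (-9,52,50)
river: ρ → (50,48,-11)
river: ρ → (-11,62,15)
river: ρ → (15,58,-19)
river: ρ → (-19,56,18)
river: ρ → (18,52,-25)
river: ρ → (-25,48,22)
river: ρ → (22,40,-33)
river: ρ → (-33,26,29)
river: ρ → (29,32,-30)
ρ-cycle length = 14 (tail of 1 descent step not counted)

14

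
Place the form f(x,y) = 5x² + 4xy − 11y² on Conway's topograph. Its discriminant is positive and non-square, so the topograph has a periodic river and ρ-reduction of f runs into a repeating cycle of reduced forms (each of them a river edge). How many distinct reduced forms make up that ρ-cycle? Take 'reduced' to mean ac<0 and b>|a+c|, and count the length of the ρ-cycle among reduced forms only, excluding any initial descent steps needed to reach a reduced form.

D = 236, ⌊√D⌋ = 15
descent: ρ → (-11,-4,5)
descent: ρ → (5,14,-2)  [lands on river]
river: ρ → (-2,14,5)
river: ρ → (5,6,-10)
river: ρ → (-10,14,1)
river: ρ → (1,14,-10)
river: ρ → (-10,6,5)
ρ-cycle length = 6 (tail of 2 descent steps not counted)

6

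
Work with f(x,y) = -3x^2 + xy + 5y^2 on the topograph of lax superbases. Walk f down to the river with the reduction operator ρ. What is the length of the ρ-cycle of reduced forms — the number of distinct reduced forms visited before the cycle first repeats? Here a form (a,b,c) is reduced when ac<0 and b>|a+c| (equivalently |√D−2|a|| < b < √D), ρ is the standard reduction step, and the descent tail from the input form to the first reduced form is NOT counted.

D = 61, ⌊√D⌋ = 7
descent: ρ → (5,-1,-3)
descent: ρ → (-3,7,1)  [lands on river]
river: ρ → (1,7,-3)
river: ρ → (-3,5,3)
river: ρ → (3,7,-1)
river: ρ → (-1,7,3)
river: ρ → (3,5,-3)
ρ-cycle length = 6 (tail of 2 descent steps not counted)

6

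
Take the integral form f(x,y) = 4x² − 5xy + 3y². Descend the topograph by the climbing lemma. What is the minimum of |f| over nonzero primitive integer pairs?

translate: b→3 (≡-5 mod 8), so (4,-5,3)→(4,3,2)
flip: (4,3,2)→(2,-3,4)
translate: b→1 (≡-3 mod 4), so (2,-3,4)→(2,1,3)
reduced (well bottom): (2,1,3) with a≤c, −a<b≤a
well minimum = a = 2

2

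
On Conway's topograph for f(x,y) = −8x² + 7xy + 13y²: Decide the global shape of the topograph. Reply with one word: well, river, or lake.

D = b²−4ac = 7² − 4·(-8)·13 = 465
D > 0 non-square ⇒ indefinite ⇒ periodic river

river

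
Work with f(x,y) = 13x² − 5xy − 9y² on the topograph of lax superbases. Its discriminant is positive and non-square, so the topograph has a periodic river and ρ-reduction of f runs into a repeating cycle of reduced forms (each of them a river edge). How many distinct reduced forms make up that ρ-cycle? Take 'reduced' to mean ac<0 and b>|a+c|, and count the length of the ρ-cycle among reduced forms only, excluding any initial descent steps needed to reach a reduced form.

D = 493, ⌊√D⌋ = 22
descent: ρ → (-9,5,13)  [lands on river]
river: ρ → (13,21,-1)
river: ρ → (-1,21,13)
river: ρ → (13,5,-9)
river: ρ → (-9,13,9)
river: ρ → (9,5,-13)
river: ρ → (-13,21,1)
river: ρ → (1,21,-13)
river: ρ → (-13,5,9)
river: ρ → (9,13,-9)
ρ-cycle length = 10 (tail of 1 descent step not counted)

10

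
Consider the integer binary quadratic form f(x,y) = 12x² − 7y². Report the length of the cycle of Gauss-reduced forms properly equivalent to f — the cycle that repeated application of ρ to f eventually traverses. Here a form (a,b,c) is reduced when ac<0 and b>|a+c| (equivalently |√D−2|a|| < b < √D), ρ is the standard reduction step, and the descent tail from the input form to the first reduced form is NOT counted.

D = 336, ⌊√D⌋ = 18
descent: ρ → (-7,14,5)  [lands on river]
river: ρ → (5,16,-4)
river: ρ → (-4,16,5)
river: ρ → (5,14,-7)
ρ-cycle length = 4 (tail of 1 descent step not counted)

4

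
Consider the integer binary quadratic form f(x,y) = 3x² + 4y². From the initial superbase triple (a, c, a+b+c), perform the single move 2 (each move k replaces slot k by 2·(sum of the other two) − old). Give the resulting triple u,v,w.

start (3,4,7) = (f(1,0),f(0,1),f(1,1))
replace slot 2: 2·(3+7) − 4 = 16 → (3,16,7)

3,16,7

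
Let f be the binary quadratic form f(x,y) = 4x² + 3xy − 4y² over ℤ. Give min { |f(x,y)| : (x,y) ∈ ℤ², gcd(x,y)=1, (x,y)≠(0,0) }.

river: ρ → (-4,5,3)
river: ρ → (3,7,-2)
river: ρ → (-2,5,6)
river: ρ → (6,7,-1)
river: ρ → (-1,7,6)
river: ρ → (6,5,-2)
river: ρ → (-2,7,3)
river: ρ → (3,5,-4)
river: ρ → (-4,3,4)
river: ρ → (4,5,-3)
river: ρ → (-3,7,2)
river: ρ → (2,5,-6)
river: ρ → (-6,7,1)
river: ρ → (1,7,-6)
river: ρ → (-6,5,2)
river: ρ → (2,7,-3)
river: ρ → (-3,5,4)
river: ρ → (4,3,-4)
closes: descent 0, river 18
min |a| on river = 1

1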